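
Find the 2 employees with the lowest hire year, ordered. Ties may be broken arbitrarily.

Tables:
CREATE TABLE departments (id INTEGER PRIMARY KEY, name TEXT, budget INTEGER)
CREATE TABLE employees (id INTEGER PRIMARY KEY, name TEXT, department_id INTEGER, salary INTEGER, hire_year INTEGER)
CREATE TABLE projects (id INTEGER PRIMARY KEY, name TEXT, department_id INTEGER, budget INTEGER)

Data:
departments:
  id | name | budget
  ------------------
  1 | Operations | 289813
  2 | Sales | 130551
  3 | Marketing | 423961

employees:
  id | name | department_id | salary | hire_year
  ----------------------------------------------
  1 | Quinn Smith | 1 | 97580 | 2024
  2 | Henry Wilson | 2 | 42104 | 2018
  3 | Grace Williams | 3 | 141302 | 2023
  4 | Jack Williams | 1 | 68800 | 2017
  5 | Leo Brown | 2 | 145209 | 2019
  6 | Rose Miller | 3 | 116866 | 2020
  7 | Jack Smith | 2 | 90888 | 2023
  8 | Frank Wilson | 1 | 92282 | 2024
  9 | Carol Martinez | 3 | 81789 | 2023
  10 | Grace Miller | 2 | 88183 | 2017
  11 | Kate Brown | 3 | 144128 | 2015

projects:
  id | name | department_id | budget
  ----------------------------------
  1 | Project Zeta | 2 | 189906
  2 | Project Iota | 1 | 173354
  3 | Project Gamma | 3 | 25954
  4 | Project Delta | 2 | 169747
SELECT name, hire_year FROM employees ORDER BY hire_year ASC LIMIT 2

Execution result:
name | hire_year
Kate Brown | 2015
Jack Williams | 2017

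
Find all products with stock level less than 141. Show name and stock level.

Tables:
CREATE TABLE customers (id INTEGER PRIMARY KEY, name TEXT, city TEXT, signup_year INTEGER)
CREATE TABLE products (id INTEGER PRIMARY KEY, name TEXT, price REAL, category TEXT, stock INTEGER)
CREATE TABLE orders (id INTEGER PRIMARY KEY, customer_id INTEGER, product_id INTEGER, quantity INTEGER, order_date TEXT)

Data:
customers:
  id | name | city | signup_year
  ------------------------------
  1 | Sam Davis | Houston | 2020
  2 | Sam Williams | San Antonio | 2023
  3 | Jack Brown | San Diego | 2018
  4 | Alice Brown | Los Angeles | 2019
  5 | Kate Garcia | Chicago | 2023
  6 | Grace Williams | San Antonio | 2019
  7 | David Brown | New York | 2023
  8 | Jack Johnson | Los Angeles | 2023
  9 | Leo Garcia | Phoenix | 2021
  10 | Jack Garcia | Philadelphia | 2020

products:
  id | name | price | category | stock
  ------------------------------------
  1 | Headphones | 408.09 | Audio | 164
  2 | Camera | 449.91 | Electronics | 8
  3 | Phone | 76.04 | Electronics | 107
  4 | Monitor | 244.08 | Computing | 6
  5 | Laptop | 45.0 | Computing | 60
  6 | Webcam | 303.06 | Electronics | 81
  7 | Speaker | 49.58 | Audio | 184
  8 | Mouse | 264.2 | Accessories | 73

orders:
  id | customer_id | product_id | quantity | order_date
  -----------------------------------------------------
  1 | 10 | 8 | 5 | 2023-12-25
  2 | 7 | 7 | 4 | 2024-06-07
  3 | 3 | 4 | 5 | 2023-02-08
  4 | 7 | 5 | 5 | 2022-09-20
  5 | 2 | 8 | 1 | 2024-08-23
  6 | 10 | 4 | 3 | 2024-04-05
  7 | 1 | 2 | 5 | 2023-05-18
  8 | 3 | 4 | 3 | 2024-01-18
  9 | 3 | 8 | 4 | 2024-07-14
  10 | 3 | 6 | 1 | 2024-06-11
SELECT name, stock FROM products WHERE stock < 141

Execution result:
name | stock
Camera | 8
Phone | 107
Monitor | 6
Laptop | 60
Webcam | 81
Mouse | 73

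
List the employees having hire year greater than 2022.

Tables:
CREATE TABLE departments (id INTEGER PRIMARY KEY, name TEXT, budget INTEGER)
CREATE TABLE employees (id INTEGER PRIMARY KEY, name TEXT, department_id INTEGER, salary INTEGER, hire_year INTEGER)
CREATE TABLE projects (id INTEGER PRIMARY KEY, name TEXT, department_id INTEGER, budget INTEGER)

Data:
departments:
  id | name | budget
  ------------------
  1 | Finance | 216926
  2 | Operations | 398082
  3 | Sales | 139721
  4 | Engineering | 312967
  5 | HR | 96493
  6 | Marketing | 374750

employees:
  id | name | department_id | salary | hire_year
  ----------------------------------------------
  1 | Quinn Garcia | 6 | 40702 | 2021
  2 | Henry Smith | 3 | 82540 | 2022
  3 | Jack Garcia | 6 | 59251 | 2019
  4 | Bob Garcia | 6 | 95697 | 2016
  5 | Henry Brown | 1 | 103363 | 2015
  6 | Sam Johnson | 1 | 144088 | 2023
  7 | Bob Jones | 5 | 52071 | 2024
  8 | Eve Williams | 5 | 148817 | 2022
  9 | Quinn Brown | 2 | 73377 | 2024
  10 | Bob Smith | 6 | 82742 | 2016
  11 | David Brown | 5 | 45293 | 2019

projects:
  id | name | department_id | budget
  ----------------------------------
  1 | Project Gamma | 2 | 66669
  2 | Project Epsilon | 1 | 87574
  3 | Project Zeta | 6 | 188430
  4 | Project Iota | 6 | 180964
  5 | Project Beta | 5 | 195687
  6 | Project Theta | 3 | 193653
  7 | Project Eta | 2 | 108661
SELECT name, hire_year FROM employees WHERE hire_year > 2022

Execution result:
name | hire_year
Sam Johnson | 2023
Bob Jones | 2024
Quinn Brown | 2024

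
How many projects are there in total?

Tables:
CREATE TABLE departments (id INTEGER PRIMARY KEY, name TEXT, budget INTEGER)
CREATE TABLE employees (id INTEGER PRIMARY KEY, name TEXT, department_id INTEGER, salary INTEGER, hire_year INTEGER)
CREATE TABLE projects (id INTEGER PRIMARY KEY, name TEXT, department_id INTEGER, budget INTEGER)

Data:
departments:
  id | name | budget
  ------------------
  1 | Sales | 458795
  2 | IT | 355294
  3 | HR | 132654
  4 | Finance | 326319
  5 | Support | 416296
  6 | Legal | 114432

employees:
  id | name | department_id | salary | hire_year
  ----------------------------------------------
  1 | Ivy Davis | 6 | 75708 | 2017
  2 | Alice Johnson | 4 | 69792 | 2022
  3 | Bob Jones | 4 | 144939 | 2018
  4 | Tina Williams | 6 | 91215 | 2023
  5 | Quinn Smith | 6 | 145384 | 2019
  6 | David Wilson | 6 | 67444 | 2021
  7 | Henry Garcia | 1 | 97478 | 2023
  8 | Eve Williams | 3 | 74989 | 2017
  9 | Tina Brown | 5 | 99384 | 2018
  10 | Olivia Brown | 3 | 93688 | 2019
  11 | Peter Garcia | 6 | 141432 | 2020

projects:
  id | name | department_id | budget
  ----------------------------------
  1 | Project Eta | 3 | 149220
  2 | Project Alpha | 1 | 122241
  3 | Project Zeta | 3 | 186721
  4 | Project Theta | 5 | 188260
SELECT COUNT(*) FROM projects

Execution result:
4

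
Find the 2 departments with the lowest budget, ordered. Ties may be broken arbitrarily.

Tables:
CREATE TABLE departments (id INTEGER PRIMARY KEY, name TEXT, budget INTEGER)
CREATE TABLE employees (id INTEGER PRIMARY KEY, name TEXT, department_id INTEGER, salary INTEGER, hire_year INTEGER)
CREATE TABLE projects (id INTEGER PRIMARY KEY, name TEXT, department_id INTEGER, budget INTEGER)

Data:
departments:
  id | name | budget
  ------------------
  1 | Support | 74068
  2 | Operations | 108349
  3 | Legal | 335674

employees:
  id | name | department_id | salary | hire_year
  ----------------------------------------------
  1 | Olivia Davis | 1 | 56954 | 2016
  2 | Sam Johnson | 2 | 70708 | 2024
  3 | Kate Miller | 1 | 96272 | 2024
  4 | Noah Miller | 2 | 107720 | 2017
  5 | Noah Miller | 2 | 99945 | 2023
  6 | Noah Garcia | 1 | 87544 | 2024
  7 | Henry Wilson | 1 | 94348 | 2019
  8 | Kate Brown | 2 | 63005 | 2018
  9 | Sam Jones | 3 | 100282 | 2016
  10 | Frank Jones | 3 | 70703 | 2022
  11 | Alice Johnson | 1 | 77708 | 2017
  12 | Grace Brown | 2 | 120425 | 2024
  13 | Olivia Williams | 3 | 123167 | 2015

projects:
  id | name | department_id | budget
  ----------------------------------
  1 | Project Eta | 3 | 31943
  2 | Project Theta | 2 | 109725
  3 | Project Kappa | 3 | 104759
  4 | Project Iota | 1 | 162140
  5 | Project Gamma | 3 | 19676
SELECT name, budget FROM departments ORDER BY budget ASC LIMIT 2

Execution result:
name | budget
Support | 74068
Operations | 108349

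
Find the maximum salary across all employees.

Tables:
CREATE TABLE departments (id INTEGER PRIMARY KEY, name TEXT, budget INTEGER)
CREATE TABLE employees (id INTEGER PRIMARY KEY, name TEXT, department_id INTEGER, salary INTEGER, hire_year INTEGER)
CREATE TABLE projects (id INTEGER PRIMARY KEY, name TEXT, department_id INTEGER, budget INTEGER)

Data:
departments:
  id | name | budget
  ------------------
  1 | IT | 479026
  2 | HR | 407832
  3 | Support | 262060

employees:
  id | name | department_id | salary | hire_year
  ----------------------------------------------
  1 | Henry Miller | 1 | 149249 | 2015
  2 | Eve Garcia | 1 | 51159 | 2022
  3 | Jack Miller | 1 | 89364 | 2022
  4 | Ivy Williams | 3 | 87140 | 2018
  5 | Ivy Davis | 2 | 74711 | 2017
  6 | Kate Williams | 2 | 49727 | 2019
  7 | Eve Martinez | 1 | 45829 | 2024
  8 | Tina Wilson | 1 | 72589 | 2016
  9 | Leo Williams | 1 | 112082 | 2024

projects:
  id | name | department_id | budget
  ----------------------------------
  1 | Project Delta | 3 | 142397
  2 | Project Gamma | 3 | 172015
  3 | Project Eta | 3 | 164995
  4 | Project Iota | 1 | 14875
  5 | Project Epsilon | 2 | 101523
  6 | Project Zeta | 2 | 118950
SELECT MAX(salary) FROM employees

Execution result:
149249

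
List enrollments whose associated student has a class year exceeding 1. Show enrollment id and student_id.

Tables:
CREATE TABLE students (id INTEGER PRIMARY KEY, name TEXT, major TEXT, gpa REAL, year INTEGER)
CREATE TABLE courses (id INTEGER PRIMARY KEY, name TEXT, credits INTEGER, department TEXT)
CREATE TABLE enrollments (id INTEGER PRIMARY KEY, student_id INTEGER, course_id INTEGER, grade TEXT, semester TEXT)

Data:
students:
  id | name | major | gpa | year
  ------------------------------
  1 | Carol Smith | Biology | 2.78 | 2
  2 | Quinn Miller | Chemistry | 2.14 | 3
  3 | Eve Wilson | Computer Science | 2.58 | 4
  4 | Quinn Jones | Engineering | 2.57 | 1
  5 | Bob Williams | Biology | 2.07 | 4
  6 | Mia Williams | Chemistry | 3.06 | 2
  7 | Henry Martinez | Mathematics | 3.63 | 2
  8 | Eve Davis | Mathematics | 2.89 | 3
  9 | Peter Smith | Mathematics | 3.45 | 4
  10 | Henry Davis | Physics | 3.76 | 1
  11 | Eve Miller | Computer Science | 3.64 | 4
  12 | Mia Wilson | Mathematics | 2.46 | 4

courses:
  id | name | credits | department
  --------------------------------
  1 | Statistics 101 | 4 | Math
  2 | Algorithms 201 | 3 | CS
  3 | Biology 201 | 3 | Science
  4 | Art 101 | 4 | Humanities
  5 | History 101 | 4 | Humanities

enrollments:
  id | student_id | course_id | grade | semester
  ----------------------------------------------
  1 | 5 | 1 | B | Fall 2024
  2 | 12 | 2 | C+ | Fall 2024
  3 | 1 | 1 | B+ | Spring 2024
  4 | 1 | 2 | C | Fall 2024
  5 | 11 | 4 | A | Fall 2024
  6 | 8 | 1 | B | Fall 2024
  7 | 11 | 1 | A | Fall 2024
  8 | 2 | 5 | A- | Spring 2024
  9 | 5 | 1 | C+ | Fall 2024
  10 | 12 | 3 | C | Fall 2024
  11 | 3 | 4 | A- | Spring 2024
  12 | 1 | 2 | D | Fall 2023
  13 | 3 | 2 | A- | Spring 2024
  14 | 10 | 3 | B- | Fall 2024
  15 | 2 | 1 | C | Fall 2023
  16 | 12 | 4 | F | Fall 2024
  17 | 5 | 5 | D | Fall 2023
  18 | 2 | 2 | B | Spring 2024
SELECT id, student_id FROM enrollments WHERE student_id IN (SELECT id FROM students WHERE year > 1)

Execution result:
id | student_id
1 | 5
2 | 12
3 | 1
4 | 1
5 | 11
6 | 8
7 | 11
8 | 2
9 | 5
10 | 12
11 | 3
12 | 1
13 | 3
15 | 2
16 | 12
17 | 5
18 | 2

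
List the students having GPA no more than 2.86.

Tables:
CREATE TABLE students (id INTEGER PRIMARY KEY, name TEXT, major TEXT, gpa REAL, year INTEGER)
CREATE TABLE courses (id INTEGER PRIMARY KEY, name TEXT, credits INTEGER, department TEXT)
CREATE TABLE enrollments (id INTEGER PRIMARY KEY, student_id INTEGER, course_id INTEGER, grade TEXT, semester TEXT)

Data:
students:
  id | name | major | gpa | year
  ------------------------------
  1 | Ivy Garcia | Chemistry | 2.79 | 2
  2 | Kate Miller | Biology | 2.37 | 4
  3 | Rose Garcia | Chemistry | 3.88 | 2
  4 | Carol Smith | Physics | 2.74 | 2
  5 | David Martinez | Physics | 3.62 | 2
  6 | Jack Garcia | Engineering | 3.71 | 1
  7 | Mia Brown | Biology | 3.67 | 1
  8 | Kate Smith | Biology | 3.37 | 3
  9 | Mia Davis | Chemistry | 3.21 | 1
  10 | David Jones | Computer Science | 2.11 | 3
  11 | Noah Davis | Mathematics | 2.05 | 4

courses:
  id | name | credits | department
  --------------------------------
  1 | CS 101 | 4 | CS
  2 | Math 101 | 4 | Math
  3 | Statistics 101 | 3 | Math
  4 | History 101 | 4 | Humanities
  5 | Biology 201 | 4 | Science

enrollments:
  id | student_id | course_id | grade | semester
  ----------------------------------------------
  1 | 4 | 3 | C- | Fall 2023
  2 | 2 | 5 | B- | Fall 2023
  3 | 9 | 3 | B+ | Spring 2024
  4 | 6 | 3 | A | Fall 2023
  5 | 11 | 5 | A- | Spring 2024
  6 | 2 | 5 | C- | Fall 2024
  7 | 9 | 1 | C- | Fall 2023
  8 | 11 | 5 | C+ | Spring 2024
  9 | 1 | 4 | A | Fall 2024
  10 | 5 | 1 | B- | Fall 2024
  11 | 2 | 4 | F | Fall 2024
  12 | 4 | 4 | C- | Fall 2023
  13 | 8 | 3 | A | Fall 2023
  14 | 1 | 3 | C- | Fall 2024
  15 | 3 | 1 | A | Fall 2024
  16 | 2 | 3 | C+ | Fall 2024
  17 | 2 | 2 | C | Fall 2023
SELECT name, gpa FROM students WHERE gpa <= 2.86

Execution result:
name | gpa
Ivy Garcia | 2.79
Kate Miller | 2.37
Carol Smith | 2.74
David Jones | 2.11
Noah Davis | 2.05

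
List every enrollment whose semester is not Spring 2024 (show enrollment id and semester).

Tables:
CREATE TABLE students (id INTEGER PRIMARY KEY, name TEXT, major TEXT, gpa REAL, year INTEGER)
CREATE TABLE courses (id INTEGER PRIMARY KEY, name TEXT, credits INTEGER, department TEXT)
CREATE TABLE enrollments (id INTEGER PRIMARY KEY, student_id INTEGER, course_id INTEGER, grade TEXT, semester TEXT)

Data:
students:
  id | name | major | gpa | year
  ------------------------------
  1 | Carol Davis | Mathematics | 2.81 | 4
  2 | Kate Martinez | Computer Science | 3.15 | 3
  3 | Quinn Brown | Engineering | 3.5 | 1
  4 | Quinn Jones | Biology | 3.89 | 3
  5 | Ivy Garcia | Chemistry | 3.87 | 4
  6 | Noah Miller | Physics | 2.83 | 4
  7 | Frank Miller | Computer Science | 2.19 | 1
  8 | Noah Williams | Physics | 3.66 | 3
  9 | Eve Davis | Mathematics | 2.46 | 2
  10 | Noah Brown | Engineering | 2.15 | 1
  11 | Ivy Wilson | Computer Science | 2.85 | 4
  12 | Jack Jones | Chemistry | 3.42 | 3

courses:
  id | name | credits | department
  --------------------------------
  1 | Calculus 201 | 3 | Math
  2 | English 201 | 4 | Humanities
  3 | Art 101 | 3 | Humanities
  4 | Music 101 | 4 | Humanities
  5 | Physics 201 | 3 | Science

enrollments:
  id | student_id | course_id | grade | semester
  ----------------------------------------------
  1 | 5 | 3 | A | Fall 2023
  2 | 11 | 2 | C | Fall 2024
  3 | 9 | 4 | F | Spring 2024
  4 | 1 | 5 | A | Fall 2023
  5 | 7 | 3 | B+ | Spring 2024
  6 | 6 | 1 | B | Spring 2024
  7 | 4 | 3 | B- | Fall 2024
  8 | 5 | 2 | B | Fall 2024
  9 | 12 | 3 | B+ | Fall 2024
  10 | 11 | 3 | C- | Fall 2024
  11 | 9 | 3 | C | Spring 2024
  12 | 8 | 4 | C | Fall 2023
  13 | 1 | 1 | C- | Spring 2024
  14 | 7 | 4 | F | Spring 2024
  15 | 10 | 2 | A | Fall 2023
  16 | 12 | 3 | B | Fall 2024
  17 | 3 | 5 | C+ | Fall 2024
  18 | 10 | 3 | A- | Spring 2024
SELECT id, semester FROM enrollments WHERE semester <> 'Spring 2024'

Execution result:
id | semester
1 | Fall 2023
2 | Fall 2024
4 | Fall 2023
7 | Fall 2024
8 | Fall 2024
9 | Fall 2024
10 | Fall 2024
12 | Fall 2023
15 | Fall 2023
16 | Fall 2024
17 | Fall 2024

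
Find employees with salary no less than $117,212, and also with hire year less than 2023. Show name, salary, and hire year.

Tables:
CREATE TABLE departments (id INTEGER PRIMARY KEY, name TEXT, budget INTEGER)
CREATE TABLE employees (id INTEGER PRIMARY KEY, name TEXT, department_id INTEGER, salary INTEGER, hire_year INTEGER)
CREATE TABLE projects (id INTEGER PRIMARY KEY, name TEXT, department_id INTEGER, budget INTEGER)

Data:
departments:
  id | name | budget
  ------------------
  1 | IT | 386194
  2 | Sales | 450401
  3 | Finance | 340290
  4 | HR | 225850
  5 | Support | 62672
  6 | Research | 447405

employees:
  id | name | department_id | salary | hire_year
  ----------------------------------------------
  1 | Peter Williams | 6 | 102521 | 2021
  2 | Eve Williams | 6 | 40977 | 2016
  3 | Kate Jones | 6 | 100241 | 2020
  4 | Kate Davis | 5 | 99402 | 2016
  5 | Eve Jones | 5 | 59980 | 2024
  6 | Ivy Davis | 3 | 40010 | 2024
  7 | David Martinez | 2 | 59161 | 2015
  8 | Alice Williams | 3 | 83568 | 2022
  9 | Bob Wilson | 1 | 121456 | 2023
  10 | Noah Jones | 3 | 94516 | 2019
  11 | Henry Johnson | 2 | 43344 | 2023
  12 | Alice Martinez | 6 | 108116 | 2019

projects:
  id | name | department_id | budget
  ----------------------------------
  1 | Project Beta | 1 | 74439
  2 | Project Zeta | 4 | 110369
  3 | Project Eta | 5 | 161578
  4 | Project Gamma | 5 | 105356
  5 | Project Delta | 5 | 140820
SELECT name, salary, hire_year FROM employees WHERE salary >= 117212 AND hire_year < 2023

Execution result:
(no rows)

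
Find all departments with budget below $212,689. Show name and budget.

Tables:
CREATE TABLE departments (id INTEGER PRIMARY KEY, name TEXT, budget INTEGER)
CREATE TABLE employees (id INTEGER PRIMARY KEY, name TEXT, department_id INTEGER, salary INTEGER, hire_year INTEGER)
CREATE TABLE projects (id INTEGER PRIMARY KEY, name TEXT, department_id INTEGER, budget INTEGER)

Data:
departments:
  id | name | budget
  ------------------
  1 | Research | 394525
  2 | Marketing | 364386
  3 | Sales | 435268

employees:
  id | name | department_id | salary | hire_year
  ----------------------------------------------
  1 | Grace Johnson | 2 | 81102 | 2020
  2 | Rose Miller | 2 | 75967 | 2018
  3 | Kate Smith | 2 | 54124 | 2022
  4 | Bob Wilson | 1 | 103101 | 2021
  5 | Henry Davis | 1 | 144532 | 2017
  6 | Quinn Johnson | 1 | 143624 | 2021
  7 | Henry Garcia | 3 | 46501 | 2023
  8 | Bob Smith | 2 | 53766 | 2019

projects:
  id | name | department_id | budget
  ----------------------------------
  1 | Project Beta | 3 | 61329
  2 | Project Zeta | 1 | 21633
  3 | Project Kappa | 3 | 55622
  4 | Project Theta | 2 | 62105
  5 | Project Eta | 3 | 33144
SELECT name, budget FROM departments WHERE budget < 212689

Execution result:
(no rows)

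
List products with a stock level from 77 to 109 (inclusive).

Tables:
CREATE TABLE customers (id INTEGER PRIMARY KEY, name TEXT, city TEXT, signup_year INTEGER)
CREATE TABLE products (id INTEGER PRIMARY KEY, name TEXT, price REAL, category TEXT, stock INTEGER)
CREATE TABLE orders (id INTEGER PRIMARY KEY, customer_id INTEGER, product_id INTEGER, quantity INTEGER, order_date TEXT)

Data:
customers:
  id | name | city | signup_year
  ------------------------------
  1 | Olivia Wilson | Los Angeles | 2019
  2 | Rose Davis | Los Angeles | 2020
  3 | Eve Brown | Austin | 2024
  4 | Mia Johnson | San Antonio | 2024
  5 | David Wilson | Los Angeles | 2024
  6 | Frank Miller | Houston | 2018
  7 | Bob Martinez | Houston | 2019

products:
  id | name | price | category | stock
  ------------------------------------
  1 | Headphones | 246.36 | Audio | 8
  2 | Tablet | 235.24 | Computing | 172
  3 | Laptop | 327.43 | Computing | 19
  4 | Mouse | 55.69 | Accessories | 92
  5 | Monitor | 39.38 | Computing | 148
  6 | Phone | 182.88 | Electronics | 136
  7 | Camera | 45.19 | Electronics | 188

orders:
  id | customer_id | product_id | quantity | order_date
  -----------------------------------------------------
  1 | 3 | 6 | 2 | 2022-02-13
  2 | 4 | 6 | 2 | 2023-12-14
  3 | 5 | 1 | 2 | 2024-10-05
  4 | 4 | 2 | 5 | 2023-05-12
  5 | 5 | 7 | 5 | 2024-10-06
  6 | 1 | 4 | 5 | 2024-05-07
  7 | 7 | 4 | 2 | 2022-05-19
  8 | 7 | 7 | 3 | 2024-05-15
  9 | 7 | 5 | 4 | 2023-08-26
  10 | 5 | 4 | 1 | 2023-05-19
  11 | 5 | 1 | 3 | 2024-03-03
SELECT name, stock FROM products WHERE stock BETWEEN 77 AND 109

Execution result:
name | stock
Mouse | 92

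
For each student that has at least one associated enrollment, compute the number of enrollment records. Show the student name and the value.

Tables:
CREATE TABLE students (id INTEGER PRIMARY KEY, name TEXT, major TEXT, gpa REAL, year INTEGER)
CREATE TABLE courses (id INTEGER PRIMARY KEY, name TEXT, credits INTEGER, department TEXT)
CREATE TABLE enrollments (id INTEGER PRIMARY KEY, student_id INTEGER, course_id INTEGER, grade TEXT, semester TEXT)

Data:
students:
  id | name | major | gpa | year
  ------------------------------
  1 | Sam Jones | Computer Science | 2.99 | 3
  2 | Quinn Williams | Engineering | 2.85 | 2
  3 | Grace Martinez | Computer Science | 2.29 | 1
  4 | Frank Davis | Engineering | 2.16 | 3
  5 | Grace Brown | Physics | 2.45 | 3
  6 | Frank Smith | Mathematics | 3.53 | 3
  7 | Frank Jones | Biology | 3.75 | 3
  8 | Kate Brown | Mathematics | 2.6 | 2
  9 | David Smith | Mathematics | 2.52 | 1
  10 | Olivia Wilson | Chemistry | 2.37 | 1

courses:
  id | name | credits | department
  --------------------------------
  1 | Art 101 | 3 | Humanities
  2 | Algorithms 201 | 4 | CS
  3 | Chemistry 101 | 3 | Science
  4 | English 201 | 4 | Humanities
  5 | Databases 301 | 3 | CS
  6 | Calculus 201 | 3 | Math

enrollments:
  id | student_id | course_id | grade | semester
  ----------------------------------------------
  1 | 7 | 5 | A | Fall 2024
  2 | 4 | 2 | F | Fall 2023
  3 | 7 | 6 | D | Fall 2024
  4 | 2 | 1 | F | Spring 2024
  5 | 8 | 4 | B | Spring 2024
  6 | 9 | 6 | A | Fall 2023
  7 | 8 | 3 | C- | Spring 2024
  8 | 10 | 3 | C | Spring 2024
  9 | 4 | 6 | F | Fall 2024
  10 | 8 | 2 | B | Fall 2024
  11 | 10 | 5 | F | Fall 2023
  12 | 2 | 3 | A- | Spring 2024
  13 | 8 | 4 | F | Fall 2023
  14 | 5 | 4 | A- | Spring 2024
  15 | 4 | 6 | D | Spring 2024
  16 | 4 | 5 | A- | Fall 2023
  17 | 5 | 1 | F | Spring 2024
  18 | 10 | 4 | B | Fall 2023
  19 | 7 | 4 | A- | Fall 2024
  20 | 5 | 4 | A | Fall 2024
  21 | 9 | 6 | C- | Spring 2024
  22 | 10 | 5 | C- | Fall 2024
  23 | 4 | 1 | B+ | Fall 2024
SELECT p.name, COUNT(*) AS n FROM enrollments c JOIN students p ON c.student_id = p.id GROUP BY p.id, p.name

Execution result:
name | n
Quinn Williams | 2
Frank Davis | 5
Grace Brown | 3
Frank Jones | 3
Kate Brown | 4
David Smith | 2
Olivia Wilson | 4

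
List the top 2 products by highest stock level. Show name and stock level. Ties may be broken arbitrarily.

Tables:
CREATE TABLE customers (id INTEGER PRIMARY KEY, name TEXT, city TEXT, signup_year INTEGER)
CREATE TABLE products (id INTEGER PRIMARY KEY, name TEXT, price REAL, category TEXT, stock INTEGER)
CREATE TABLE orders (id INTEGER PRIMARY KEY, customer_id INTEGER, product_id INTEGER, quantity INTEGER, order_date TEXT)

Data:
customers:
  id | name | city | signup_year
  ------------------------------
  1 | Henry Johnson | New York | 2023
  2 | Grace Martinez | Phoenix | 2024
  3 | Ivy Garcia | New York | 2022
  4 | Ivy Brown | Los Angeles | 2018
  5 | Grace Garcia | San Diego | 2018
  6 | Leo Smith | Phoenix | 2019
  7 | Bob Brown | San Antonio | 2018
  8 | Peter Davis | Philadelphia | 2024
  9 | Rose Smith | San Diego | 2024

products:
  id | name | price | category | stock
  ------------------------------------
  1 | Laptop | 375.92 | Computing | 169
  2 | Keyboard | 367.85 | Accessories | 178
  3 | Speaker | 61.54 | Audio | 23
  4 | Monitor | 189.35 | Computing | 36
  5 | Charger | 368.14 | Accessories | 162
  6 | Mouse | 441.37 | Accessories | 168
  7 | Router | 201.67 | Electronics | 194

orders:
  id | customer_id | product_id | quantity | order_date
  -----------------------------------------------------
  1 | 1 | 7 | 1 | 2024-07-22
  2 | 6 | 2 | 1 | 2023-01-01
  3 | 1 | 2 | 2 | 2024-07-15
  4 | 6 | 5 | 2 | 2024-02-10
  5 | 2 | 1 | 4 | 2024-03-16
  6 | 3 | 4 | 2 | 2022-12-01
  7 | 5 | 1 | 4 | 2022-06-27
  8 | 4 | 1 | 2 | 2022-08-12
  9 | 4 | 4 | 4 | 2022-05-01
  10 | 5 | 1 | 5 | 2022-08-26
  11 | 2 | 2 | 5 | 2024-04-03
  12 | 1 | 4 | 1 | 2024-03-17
SELECT name, stock FROM products ORDER BY stock DESC LIMIT 2

Execution result:
name | stock
Router | 194
Keyboard | 178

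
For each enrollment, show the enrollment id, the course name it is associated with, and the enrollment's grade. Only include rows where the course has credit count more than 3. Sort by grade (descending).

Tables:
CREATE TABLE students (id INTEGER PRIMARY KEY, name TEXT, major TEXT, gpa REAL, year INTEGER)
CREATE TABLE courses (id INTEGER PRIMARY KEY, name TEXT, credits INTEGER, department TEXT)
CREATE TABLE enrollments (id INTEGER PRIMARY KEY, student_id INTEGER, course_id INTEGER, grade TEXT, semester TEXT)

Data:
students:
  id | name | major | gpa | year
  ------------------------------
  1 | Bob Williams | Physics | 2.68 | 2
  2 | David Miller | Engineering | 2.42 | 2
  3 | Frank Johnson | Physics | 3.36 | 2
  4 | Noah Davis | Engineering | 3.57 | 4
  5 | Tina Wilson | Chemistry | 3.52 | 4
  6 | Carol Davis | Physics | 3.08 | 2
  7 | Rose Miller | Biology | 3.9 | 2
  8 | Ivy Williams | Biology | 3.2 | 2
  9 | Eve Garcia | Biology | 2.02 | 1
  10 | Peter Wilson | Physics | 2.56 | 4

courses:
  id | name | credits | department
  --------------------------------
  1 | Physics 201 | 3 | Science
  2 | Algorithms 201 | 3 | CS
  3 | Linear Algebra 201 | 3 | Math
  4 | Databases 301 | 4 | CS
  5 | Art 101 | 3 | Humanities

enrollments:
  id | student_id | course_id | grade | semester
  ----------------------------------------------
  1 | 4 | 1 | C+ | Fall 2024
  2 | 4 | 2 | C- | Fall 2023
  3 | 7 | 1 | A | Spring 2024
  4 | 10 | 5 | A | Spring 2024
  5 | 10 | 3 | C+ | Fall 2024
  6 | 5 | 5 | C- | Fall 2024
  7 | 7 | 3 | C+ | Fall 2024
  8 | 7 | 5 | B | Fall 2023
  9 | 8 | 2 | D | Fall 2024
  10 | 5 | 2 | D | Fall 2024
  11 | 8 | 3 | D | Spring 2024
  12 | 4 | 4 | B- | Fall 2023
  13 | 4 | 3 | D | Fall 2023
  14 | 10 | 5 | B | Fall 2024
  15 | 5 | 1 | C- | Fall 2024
SELECT c.id, p.name AS course, c.grade FROM enrollments c JOIN courses p ON c.course_id = p.id WHERE p.credits > 3 ORDER BY c.grade DESC

Execution result:
id | course | grade
12 | Databases 301 | B-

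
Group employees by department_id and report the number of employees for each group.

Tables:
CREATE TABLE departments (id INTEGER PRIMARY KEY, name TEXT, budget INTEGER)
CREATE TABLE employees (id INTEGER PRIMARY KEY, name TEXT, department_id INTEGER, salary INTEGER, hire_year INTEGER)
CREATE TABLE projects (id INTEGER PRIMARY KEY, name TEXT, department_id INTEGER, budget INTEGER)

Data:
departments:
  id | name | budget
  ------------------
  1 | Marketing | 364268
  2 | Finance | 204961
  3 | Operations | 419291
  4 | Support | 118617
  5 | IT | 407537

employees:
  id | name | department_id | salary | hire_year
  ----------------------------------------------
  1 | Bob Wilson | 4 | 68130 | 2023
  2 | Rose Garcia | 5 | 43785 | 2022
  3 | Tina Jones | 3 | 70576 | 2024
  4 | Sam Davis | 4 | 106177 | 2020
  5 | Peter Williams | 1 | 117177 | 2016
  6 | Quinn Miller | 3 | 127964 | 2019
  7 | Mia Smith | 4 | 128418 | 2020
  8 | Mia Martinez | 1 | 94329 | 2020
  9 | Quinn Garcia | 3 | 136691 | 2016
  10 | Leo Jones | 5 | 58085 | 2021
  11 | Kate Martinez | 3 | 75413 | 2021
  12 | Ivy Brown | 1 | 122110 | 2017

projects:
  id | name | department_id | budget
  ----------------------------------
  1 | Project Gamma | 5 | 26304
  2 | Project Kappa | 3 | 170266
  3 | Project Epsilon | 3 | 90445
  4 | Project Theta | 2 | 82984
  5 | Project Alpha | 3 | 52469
SELECT department_id, COUNT(*) AS n FROM employees GROUP BY department_id

Execution result:
department_id | n
1 | 3
3 | 4
4 | 3
5 | 2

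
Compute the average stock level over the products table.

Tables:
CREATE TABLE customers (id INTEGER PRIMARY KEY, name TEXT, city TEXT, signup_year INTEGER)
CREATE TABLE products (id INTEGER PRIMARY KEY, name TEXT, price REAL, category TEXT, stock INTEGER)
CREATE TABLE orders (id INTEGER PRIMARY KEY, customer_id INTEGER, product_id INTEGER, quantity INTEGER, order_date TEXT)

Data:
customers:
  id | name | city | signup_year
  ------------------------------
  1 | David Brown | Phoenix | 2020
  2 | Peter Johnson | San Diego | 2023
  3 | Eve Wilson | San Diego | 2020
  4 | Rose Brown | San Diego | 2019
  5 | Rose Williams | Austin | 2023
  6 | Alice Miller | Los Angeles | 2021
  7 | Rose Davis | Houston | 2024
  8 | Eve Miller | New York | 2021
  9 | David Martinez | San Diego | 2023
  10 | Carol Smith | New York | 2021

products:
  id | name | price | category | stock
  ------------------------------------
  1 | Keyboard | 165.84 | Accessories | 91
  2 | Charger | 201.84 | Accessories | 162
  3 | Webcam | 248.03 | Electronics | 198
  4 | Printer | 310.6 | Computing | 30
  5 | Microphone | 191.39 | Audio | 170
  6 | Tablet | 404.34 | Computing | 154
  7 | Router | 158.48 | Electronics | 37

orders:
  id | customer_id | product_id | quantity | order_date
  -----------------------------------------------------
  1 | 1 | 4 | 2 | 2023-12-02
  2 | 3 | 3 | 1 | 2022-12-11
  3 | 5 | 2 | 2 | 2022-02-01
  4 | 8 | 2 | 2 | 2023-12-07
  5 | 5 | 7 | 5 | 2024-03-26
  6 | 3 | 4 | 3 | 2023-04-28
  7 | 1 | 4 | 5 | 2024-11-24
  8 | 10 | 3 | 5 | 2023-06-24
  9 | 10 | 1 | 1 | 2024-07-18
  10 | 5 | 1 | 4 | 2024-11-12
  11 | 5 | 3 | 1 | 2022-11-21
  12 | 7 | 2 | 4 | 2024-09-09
SELECT AVG(stock) FROM products

Execution result:
120.29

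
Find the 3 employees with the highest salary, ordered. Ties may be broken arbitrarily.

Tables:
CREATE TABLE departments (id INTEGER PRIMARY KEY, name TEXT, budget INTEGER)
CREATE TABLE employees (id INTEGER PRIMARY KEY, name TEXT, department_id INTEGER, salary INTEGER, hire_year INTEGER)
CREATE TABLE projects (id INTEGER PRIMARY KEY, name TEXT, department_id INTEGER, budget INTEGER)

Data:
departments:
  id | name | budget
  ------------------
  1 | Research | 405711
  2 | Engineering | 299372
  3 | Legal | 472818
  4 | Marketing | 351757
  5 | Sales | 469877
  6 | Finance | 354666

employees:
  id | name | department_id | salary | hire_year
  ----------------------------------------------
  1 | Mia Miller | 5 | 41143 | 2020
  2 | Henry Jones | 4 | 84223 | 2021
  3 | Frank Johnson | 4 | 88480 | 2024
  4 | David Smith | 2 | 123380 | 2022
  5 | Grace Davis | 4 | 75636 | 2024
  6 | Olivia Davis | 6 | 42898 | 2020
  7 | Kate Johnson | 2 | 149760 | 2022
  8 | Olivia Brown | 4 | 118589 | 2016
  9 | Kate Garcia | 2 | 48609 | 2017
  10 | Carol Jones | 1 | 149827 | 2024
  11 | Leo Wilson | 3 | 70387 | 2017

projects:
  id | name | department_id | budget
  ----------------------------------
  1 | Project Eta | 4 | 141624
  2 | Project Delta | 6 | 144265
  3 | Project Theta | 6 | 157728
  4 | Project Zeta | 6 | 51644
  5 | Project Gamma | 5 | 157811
SELECT name, salary FROM employees ORDER BY salary DESC LIMIT 3

Execution result:
name | salary
Carol Jones | 149827
Kate Johnson | 149760
David Smith | 123380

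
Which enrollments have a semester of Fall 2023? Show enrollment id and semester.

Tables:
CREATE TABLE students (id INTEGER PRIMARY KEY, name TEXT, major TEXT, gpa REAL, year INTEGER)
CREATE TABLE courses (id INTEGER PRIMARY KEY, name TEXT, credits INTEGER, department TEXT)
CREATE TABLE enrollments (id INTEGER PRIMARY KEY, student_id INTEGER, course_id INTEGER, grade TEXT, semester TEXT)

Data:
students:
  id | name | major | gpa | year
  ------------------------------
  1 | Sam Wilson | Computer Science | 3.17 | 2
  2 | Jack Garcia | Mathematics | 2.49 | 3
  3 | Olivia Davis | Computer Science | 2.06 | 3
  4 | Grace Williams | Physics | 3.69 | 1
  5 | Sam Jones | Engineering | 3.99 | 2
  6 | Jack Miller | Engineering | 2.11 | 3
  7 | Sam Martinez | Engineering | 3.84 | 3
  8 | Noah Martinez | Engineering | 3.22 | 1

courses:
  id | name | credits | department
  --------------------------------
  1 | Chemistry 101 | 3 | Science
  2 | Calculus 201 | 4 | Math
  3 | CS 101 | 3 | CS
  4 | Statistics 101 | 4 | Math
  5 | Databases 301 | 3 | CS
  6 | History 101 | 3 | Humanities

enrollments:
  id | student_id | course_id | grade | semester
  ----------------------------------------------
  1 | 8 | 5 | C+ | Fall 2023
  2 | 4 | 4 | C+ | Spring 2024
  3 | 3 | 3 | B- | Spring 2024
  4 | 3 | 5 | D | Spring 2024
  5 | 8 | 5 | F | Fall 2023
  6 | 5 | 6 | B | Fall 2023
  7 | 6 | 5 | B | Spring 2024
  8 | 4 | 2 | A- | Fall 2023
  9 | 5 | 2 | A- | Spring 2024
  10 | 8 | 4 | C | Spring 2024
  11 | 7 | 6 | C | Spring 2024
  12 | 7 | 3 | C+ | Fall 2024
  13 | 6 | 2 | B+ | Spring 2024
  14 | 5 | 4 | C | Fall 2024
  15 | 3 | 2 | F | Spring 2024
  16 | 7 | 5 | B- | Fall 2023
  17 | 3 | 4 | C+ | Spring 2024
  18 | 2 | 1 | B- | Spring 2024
SELECT id, semester FROM enrollments WHERE semester = 'Fall 2023'

Execution result:
id | semester
1 | Fall 2023
5 | Fall 2023
6 | Fall 2023
8 | Fall 2023
16 | Fall 2023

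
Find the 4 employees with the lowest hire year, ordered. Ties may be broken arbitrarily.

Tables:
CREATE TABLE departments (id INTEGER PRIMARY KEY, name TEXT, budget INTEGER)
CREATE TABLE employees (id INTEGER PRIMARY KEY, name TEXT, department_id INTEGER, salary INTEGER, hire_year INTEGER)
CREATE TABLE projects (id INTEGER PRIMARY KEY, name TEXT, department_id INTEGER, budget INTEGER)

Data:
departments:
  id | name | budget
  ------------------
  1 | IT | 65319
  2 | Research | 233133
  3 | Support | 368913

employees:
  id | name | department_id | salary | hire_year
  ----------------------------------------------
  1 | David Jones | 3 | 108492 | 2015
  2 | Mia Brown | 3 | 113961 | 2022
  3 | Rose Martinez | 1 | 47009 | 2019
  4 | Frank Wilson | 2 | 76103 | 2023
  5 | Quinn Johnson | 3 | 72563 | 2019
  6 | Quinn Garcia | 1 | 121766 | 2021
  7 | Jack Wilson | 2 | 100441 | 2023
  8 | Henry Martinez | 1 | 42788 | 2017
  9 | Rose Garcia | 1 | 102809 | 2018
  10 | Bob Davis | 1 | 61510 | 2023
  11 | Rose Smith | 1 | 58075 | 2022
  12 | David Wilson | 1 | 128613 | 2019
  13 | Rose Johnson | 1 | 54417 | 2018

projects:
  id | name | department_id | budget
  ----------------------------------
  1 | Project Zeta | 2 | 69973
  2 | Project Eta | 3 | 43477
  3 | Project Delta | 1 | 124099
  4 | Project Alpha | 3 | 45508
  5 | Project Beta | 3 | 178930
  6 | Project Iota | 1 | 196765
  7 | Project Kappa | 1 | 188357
SELECT name, hire_year FROM employees ORDER BY hire_year ASC LIMIT 4

Execution result:
name | hire_year
David Jones | 2015
Henry Martinez | 2017
Rose Garcia | 2018
Rose Johnson | 2018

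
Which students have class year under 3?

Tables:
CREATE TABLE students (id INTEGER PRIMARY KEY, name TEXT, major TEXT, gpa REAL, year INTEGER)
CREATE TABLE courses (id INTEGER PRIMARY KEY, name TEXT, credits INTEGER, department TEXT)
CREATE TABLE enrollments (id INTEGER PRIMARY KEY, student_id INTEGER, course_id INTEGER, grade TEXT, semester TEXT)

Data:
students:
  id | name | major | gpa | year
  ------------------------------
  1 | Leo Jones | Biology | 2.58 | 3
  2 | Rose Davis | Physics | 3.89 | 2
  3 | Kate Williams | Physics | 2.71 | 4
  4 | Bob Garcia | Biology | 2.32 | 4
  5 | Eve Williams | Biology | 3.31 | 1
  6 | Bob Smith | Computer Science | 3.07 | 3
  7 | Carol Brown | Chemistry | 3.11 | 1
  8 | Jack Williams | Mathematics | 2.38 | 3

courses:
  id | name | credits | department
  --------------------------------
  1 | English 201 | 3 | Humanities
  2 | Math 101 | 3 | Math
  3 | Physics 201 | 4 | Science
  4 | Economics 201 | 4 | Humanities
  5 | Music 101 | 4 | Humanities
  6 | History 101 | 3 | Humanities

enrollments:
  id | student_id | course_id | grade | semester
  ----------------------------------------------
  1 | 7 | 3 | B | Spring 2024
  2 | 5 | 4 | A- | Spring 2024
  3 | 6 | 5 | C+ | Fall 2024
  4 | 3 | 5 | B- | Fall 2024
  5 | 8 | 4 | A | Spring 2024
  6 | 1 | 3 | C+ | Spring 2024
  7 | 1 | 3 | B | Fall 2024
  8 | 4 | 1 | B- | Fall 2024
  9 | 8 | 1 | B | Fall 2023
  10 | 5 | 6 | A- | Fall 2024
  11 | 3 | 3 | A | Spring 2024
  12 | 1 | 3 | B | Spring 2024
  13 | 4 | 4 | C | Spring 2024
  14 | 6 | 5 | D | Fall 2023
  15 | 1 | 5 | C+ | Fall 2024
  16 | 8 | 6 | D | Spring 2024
SELECT name, year FROM students WHERE year < 3

Execution result:
name | year
Rose Davis | 2
Eve Williams | 1
Carol Brown | 1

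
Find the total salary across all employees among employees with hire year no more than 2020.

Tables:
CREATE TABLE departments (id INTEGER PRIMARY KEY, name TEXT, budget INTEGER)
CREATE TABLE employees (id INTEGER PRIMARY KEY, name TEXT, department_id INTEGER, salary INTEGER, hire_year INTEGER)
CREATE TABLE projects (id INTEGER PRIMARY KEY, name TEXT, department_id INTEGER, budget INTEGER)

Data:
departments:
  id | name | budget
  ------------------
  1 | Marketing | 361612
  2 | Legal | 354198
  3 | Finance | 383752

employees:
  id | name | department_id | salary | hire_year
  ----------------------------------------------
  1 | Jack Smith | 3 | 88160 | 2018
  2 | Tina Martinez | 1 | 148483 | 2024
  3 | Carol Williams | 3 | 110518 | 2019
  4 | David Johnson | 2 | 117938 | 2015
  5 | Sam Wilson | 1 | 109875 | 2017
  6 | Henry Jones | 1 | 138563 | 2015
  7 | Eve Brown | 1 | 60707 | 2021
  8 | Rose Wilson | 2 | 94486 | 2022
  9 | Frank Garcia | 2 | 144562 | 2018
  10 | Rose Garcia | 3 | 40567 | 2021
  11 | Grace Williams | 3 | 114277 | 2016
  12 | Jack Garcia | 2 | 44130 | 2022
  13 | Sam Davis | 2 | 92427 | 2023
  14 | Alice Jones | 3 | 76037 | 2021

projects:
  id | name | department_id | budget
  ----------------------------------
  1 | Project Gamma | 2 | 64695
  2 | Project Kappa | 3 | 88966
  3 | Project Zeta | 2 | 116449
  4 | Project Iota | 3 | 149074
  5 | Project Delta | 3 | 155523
SELECT SUM(salary) FROM employees WHERE hire_year <= 2020

Execution result:
823893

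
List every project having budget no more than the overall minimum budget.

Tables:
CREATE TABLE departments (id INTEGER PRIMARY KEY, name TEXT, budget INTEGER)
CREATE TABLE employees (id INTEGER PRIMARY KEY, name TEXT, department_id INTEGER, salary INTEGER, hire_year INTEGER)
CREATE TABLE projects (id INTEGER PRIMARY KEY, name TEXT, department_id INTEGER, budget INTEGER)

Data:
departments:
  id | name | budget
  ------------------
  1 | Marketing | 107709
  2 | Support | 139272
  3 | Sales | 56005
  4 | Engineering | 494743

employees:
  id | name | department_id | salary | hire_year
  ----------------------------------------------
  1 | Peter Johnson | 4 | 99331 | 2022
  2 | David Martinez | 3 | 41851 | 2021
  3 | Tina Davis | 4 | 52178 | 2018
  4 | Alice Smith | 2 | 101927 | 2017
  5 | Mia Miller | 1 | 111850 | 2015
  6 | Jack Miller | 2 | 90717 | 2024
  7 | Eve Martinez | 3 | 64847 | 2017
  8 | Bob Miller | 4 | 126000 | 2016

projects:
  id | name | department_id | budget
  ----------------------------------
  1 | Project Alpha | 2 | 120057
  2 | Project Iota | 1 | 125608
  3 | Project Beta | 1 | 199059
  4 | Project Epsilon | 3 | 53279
SELECT name, budget FROM projects WHERE budget <= (SELECT MIN(budget) FROM projects)

Execution result:
name | budget
Project Epsilon | 53279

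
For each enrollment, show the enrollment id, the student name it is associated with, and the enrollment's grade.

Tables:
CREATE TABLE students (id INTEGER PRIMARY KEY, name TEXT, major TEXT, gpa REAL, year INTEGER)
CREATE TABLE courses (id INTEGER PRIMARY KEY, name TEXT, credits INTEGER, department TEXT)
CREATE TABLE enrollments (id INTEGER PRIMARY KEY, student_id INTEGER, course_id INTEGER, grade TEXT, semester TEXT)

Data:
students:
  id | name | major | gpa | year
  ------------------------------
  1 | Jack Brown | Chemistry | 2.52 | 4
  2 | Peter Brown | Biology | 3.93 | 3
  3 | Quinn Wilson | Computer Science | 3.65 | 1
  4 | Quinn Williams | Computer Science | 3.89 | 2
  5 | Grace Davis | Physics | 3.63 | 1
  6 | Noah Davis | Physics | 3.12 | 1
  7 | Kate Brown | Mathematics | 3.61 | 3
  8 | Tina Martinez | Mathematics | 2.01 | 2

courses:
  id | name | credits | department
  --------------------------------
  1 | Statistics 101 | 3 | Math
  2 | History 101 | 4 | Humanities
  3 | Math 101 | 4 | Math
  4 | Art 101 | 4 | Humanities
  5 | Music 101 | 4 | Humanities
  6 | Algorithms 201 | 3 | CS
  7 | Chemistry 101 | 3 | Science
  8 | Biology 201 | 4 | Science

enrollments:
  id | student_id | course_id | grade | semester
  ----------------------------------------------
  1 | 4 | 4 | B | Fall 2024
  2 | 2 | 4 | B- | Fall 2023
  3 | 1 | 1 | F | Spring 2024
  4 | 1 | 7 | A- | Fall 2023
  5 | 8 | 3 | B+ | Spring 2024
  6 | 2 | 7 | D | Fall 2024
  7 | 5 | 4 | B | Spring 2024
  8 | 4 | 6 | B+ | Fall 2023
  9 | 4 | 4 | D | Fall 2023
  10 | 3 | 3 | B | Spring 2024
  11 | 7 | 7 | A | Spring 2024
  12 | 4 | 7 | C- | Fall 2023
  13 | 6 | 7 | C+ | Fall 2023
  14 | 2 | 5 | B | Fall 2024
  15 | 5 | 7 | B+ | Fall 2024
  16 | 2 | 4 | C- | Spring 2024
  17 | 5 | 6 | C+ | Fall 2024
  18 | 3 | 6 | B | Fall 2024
SELECT c.id, p.name AS student, c.grade FROM enrollments c JOIN students p ON c.student_id = p.id

Execution result:
id | student | grade
1 | Quinn Williams | B
2 | Peter Brown | B-
3 | Jack Brown | F
4 | Jack Brown | A-
5 | Tina Martinez | B+
6 | Peter Brown | D
7 | Grace Davis | B
8 | Quinn Williams | B+
9 | Quinn Williams | D
10 | Quinn Wilson | B
11 | Kate Brown | A
12 | Quinn Williams | C-
13 | Noah Davis | C+
14 | Peter Brown | B
15 | Grace Davis | B+
16 | Peter Brown | C-
17 | Grace Davis | C+
18 | Quinn Wilson | B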